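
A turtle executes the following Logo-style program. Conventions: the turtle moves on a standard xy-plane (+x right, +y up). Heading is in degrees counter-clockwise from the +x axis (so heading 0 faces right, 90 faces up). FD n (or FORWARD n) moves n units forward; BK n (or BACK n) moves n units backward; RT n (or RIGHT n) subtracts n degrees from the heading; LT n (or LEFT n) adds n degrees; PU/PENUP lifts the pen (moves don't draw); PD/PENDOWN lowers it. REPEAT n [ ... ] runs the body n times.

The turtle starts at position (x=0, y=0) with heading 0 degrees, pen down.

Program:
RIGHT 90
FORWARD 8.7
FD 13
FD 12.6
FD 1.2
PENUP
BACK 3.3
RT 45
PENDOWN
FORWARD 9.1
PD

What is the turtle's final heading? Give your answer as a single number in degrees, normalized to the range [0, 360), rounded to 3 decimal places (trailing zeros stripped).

Executing turtle program step by step:
Start: pos=(0,0), heading=0, pen down
RT 90: heading 0 -> 270
FD 8.7: (0,0) -> (0,-8.7) [heading=270, draw]
FD 13: (0,-8.7) -> (0,-21.7) [heading=270, draw]
FD 12.6: (0,-21.7) -> (0,-34.3) [heading=270, draw]
FD 1.2: (0,-34.3) -> (0,-35.5) [heading=270, draw]
PU: pen up
BK 3.3: (0,-35.5) -> (0,-32.2) [heading=270, move]
RT 45: heading 270 -> 225
PD: pen down
FD 9.1: (0,-32.2) -> (-6.435,-38.635) [heading=225, draw]
PD: pen down
Final: pos=(-6.435,-38.635), heading=225, 5 segment(s) drawn

Answer: 225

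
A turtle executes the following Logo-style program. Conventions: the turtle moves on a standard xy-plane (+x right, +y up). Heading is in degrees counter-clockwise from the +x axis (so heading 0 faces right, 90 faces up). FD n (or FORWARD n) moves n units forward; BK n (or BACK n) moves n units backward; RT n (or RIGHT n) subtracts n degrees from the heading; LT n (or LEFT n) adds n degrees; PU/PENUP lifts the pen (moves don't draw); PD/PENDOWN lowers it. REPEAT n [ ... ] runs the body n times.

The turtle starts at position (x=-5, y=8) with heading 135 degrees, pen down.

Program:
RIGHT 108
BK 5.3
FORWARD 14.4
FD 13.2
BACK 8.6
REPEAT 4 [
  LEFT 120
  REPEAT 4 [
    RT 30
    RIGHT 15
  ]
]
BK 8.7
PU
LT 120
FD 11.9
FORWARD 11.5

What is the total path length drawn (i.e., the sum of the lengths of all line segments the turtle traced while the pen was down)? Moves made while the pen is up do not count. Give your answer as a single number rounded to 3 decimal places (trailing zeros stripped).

Answer: 50.2

Derivation:
Executing turtle program step by step:
Start: pos=(-5,8), heading=135, pen down
RT 108: heading 135 -> 27
BK 5.3: (-5,8) -> (-9.722,5.594) [heading=27, draw]
FD 14.4: (-9.722,5.594) -> (3.108,12.131) [heading=27, draw]
FD 13.2: (3.108,12.131) -> (14.869,18.124) [heading=27, draw]
BK 8.6: (14.869,18.124) -> (7.207,14.22) [heading=27, draw]
REPEAT 4 [
  -- iteration 1/4 --
  LT 120: heading 27 -> 147
  REPEAT 4 [
    -- iteration 1/4 --
    RT 30: heading 147 -> 117
    RT 15: heading 117 -> 102
    -- iteration 2/4 --
    RT 30: heading 102 -> 72
    RT 15: heading 72 -> 57
    -- iteration 3/4 --
    RT 30: heading 57 -> 27
    RT 15: heading 27 -> 12
    -- iteration 4/4 --
    RT 30: heading 12 -> 342
    RT 15: heading 342 -> 327
  ]
  -- iteration 2/4 --
  LT 120: heading 327 -> 87
  REPEAT 4 [
    -- iteration 1/4 --
    RT 30: heading 87 -> 57
    RT 15: heading 57 -> 42
    -- iteration 2/4 --
    RT 30: heading 42 -> 12
    RT 15: heading 12 -> 357
    -- iteration 3/4 --
    RT 30: heading 357 -> 327
    RT 15: heading 327 -> 312
    -- iteration 4/4 --
    RT 30: heading 312 -> 282
    RT 15: heading 282 -> 267
  ]
  -- iteration 3/4 --
  LT 120: heading 267 -> 27
  REPEAT 4 [
    -- iteration 1/4 --
    RT 30: heading 27 -> 357
    RT 15: heading 357 -> 342
    -- iteration 2/4 --
    RT 30: heading 342 -> 312
    RT 15: heading 312 -> 297
    -- iteration 3/4 --
    RT 30: heading 297 -> 267
    RT 15: heading 267 -> 252
    -- iteration 4/4 --
    RT 30: heading 252 -> 222
    RT 15: heading 222 -> 207
  ]
  -- iteration 4/4 --
  LT 120: heading 207 -> 327
  REPEAT 4 [
    -- iteration 1/4 --
    RT 30: heading 327 -> 297
    RT 15: heading 297 -> 282
    -- iteration 2/4 --
    RT 30: heading 282 -> 252
    RT 15: heading 252 -> 237
    -- iteration 3/4 --
    RT 30: heading 237 -> 207
    RT 15: heading 207 -> 192
    -- iteration 4/4 --
    RT 30: heading 192 -> 162
    RT 15: heading 162 -> 147
  ]
]
BK 8.7: (7.207,14.22) -> (14.503,9.481) [heading=147, draw]
PU: pen up
LT 120: heading 147 -> 267
FD 11.9: (14.503,9.481) -> (13.88,-2.402) [heading=267, move]
FD 11.5: (13.88,-2.402) -> (13.279,-13.887) [heading=267, move]
Final: pos=(13.279,-13.887), heading=267, 5 segment(s) drawn

Segment lengths:
  seg 1: (-5,8) -> (-9.722,5.594), length = 5.3
  seg 2: (-9.722,5.594) -> (3.108,12.131), length = 14.4
  seg 3: (3.108,12.131) -> (14.869,18.124), length = 13.2
  seg 4: (14.869,18.124) -> (7.207,14.22), length = 8.6
  seg 5: (7.207,14.22) -> (14.503,9.481), length = 8.7
Total = 50.2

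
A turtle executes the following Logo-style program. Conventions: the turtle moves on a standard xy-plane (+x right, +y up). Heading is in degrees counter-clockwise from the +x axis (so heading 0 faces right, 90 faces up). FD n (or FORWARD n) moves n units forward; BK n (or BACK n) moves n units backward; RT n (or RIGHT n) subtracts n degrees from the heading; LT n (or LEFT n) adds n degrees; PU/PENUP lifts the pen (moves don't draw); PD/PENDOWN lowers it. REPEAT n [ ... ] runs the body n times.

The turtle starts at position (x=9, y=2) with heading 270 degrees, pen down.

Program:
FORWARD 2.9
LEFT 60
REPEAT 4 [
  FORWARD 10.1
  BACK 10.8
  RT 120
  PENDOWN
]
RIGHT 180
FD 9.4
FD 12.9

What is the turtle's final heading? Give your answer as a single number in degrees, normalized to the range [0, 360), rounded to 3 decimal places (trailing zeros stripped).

Executing turtle program step by step:
Start: pos=(9,2), heading=270, pen down
FD 2.9: (9,2) -> (9,-0.9) [heading=270, draw]
LT 60: heading 270 -> 330
REPEAT 4 [
  -- iteration 1/4 --
  FD 10.1: (9,-0.9) -> (17.747,-5.95) [heading=330, draw]
  BK 10.8: (17.747,-5.95) -> (8.394,-0.55) [heading=330, draw]
  RT 120: heading 330 -> 210
  PD: pen down
  -- iteration 2/4 --
  FD 10.1: (8.394,-0.55) -> (-0.353,-5.6) [heading=210, draw]
  BK 10.8: (-0.353,-5.6) -> (9,-0.2) [heading=210, draw]
  RT 120: heading 210 -> 90
  PD: pen down
  -- iteration 3/4 --
  FD 10.1: (9,-0.2) -> (9,9.9) [heading=90, draw]
  BK 10.8: (9,9.9) -> (9,-0.9) [heading=90, draw]
  RT 120: heading 90 -> 330
  PD: pen down
  -- iteration 4/4 --
  FD 10.1: (9,-0.9) -> (17.747,-5.95) [heading=330, draw]
  BK 10.8: (17.747,-5.95) -> (8.394,-0.55) [heading=330, draw]
  RT 120: heading 330 -> 210
  PD: pen down
]
RT 180: heading 210 -> 30
FD 9.4: (8.394,-0.55) -> (16.534,4.15) [heading=30, draw]
FD 12.9: (16.534,4.15) -> (27.706,10.6) [heading=30, draw]
Final: pos=(27.706,10.6), heading=30, 11 segment(s) drawn

Answer: 30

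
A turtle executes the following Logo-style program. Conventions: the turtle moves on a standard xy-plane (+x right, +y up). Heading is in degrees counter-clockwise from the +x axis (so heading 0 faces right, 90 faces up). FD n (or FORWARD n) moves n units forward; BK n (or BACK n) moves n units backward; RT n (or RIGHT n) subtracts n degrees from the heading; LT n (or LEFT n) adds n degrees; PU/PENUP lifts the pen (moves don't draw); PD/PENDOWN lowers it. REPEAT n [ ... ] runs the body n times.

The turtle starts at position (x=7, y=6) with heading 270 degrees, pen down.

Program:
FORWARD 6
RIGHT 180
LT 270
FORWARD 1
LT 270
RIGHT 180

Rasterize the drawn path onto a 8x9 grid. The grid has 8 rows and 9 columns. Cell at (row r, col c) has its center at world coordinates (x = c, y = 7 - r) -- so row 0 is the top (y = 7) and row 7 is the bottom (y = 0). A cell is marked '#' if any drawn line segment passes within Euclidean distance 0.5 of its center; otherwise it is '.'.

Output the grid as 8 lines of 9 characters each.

Answer: .........
.......#.
.......#.
.......#.
.......#.
.......#.
.......#.
.......##

Derivation:
Segment 0: (7,6) -> (7,0)
Segment 1: (7,0) -> (8,-0)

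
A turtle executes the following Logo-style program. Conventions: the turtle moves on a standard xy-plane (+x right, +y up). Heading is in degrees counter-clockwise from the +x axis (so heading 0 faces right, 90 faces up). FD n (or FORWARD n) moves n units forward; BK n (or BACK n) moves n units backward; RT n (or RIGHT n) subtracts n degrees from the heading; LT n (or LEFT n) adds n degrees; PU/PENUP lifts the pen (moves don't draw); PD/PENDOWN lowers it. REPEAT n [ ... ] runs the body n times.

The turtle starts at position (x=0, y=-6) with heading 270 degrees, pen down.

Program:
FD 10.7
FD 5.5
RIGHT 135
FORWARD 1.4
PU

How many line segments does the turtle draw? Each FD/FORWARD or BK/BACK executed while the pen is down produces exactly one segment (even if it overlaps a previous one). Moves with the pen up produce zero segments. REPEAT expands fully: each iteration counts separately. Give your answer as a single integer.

Executing turtle program step by step:
Start: pos=(0,-6), heading=270, pen down
FD 10.7: (0,-6) -> (0,-16.7) [heading=270, draw]
FD 5.5: (0,-16.7) -> (0,-22.2) [heading=270, draw]
RT 135: heading 270 -> 135
FD 1.4: (0,-22.2) -> (-0.99,-21.21) [heading=135, draw]
PU: pen up
Final: pos=(-0.99,-21.21), heading=135, 3 segment(s) drawn
Segments drawn: 3

Answer: 3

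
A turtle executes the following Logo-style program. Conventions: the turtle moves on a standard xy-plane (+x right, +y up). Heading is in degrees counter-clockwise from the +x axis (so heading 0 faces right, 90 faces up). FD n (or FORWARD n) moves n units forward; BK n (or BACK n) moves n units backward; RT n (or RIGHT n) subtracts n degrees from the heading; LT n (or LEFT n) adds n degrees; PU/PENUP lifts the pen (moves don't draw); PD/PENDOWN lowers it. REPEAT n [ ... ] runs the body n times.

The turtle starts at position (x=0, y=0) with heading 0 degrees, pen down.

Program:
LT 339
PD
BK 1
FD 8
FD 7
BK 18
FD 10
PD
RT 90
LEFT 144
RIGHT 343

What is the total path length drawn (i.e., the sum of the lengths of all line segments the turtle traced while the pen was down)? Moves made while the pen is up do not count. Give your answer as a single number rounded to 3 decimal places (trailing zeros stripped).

Executing turtle program step by step:
Start: pos=(0,0), heading=0, pen down
LT 339: heading 0 -> 339
PD: pen down
BK 1: (0,0) -> (-0.934,0.358) [heading=339, draw]
FD 8: (-0.934,0.358) -> (6.535,-2.509) [heading=339, draw]
FD 7: (6.535,-2.509) -> (13.07,-5.017) [heading=339, draw]
BK 18: (13.07,-5.017) -> (-3.734,1.433) [heading=339, draw]
FD 10: (-3.734,1.433) -> (5.601,-2.15) [heading=339, draw]
PD: pen down
RT 90: heading 339 -> 249
LT 144: heading 249 -> 33
RT 343: heading 33 -> 50
Final: pos=(5.601,-2.15), heading=50, 5 segment(s) drawn

Segment lengths:
  seg 1: (0,0) -> (-0.934,0.358), length = 1
  seg 2: (-0.934,0.358) -> (6.535,-2.509), length = 8
  seg 3: (6.535,-2.509) -> (13.07,-5.017), length = 7
  seg 4: (13.07,-5.017) -> (-3.734,1.433), length = 18
  seg 5: (-3.734,1.433) -> (5.601,-2.15), length = 10
Total = 44

Answer: 44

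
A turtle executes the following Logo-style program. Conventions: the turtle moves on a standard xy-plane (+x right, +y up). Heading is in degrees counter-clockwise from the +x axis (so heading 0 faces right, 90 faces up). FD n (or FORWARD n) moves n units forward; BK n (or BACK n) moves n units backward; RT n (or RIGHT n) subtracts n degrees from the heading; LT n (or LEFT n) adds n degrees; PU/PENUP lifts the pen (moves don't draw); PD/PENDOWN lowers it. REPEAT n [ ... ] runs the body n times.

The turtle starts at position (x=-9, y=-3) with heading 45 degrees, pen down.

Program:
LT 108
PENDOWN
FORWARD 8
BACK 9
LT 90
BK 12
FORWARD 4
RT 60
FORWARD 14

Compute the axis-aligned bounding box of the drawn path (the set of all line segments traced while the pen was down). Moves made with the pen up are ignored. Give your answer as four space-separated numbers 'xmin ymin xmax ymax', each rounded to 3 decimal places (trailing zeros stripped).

Executing turtle program step by step:
Start: pos=(-9,-3), heading=45, pen down
LT 108: heading 45 -> 153
PD: pen down
FD 8: (-9,-3) -> (-16.128,0.632) [heading=153, draw]
BK 9: (-16.128,0.632) -> (-8.109,-3.454) [heading=153, draw]
LT 90: heading 153 -> 243
BK 12: (-8.109,-3.454) -> (-2.661,7.238) [heading=243, draw]
FD 4: (-2.661,7.238) -> (-4.477,3.674) [heading=243, draw]
RT 60: heading 243 -> 183
FD 14: (-4.477,3.674) -> (-18.458,2.941) [heading=183, draw]
Final: pos=(-18.458,2.941), heading=183, 5 segment(s) drawn

Segment endpoints: x in {-18.458, -16.128, -9, -8.109, -4.477, -2.661}, y in {-3.454, -3, 0.632, 2.941, 3.674, 7.238}
xmin=-18.458, ymin=-3.454, xmax=-2.661, ymax=7.238

Answer: -18.458 -3.454 -2.661 7.238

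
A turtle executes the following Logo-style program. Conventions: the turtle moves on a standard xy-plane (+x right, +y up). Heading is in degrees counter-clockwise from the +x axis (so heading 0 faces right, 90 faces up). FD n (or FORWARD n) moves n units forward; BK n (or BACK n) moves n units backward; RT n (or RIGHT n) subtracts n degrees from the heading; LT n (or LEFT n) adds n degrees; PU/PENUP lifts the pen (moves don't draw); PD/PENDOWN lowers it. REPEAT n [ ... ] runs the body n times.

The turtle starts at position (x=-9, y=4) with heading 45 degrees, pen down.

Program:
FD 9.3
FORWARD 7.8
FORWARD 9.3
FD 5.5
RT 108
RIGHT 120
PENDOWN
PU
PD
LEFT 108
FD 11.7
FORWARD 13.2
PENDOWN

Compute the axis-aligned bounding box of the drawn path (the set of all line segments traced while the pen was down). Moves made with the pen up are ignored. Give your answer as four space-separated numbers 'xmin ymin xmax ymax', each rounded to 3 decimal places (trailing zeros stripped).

Answer: -9 2.505 20.001 26.557

Derivation:
Executing turtle program step by step:
Start: pos=(-9,4), heading=45, pen down
FD 9.3: (-9,4) -> (-2.424,10.576) [heading=45, draw]
FD 7.8: (-2.424,10.576) -> (3.092,16.092) [heading=45, draw]
FD 9.3: (3.092,16.092) -> (9.668,22.668) [heading=45, draw]
FD 5.5: (9.668,22.668) -> (13.557,26.557) [heading=45, draw]
RT 108: heading 45 -> 297
RT 120: heading 297 -> 177
PD: pen down
PU: pen up
PD: pen down
LT 108: heading 177 -> 285
FD 11.7: (13.557,26.557) -> (16.585,15.255) [heading=285, draw]
FD 13.2: (16.585,15.255) -> (20.001,2.505) [heading=285, draw]
PD: pen down
Final: pos=(20.001,2.505), heading=285, 6 segment(s) drawn

Segment endpoints: x in {-9, -2.424, 3.092, 9.668, 13.557, 16.585, 20.001}, y in {2.505, 4, 10.576, 15.255, 16.092, 22.668, 26.557}
xmin=-9, ymin=2.505, xmax=20.001, ymax=26.557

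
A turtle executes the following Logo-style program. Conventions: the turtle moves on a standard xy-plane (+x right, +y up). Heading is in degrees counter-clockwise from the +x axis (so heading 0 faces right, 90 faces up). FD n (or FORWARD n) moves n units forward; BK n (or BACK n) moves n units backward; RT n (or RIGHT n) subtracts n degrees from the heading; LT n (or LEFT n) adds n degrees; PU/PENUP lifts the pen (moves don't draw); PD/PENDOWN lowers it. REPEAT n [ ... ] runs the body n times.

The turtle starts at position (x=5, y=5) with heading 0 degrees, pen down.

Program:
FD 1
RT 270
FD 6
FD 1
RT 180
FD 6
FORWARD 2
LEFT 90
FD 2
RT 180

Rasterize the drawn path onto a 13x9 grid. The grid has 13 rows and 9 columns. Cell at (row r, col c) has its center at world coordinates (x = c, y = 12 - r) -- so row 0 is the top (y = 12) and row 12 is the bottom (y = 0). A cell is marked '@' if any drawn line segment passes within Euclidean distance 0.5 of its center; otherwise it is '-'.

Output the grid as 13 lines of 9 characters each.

Answer: ------@--
------@--
------@--
------@--
------@--
------@--
------@--
-----@@--
------@@@
---------
---------
---------
---------

Derivation:
Segment 0: (5,5) -> (6,5)
Segment 1: (6,5) -> (6,11)
Segment 2: (6,11) -> (6,12)
Segment 3: (6,12) -> (6,6)
Segment 4: (6,6) -> (6,4)
Segment 5: (6,4) -> (8,4)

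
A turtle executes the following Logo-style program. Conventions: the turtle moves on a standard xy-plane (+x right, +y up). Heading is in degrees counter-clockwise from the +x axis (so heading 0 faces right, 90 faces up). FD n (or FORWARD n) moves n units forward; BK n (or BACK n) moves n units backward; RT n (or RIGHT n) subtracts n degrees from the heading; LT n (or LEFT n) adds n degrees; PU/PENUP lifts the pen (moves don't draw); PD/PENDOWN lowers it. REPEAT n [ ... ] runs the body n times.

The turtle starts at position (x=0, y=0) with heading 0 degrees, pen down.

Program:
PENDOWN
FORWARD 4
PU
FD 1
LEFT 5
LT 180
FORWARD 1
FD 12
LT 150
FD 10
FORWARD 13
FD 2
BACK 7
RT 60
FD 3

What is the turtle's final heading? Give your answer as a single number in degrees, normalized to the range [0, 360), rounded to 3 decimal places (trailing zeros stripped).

Answer: 275

Derivation:
Executing turtle program step by step:
Start: pos=(0,0), heading=0, pen down
PD: pen down
FD 4: (0,0) -> (4,0) [heading=0, draw]
PU: pen up
FD 1: (4,0) -> (5,0) [heading=0, move]
LT 5: heading 0 -> 5
LT 180: heading 5 -> 185
FD 1: (5,0) -> (4.004,-0.087) [heading=185, move]
FD 12: (4.004,-0.087) -> (-7.951,-1.133) [heading=185, move]
LT 150: heading 185 -> 335
FD 10: (-7.951,-1.133) -> (1.113,-5.359) [heading=335, move]
FD 13: (1.113,-5.359) -> (12.895,-10.853) [heading=335, move]
FD 2: (12.895,-10.853) -> (14.707,-11.698) [heading=335, move]
BK 7: (14.707,-11.698) -> (8.363,-8.74) [heading=335, move]
RT 60: heading 335 -> 275
FD 3: (8.363,-8.74) -> (8.624,-11.729) [heading=275, move]
Final: pos=(8.624,-11.729), heading=275, 1 segment(s) drawn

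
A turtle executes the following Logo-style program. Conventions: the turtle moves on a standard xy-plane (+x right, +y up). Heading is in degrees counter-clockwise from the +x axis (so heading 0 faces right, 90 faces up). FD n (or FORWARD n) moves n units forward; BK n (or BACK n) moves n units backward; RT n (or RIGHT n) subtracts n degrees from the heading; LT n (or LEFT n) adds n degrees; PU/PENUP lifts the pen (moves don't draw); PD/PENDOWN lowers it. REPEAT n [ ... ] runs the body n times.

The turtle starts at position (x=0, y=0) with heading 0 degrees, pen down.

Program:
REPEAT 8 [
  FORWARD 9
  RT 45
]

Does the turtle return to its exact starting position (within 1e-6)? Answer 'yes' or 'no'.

Executing turtle program step by step:
Start: pos=(0,0), heading=0, pen down
REPEAT 8 [
  -- iteration 1/8 --
  FD 9: (0,0) -> (9,0) [heading=0, draw]
  RT 45: heading 0 -> 315
  -- iteration 2/8 --
  FD 9: (9,0) -> (15.364,-6.364) [heading=315, draw]
  RT 45: heading 315 -> 270
  -- iteration 3/8 --
  FD 9: (15.364,-6.364) -> (15.364,-15.364) [heading=270, draw]
  RT 45: heading 270 -> 225
  -- iteration 4/8 --
  FD 9: (15.364,-15.364) -> (9,-21.728) [heading=225, draw]
  RT 45: heading 225 -> 180
  -- iteration 5/8 --
  FD 9: (9,-21.728) -> (0,-21.728) [heading=180, draw]
  RT 45: heading 180 -> 135
  -- iteration 6/8 --
  FD 9: (0,-21.728) -> (-6.364,-15.364) [heading=135, draw]
  RT 45: heading 135 -> 90
  -- iteration 7/8 --
  FD 9: (-6.364,-15.364) -> (-6.364,-6.364) [heading=90, draw]
  RT 45: heading 90 -> 45
  -- iteration 8/8 --
  FD 9: (-6.364,-6.364) -> (0,0) [heading=45, draw]
  RT 45: heading 45 -> 0
]
Final: pos=(0,0), heading=0, 8 segment(s) drawn

Start position: (0, 0)
Final position: (0, 0)
Distance = 0; < 1e-6 -> CLOSED

Answer: yes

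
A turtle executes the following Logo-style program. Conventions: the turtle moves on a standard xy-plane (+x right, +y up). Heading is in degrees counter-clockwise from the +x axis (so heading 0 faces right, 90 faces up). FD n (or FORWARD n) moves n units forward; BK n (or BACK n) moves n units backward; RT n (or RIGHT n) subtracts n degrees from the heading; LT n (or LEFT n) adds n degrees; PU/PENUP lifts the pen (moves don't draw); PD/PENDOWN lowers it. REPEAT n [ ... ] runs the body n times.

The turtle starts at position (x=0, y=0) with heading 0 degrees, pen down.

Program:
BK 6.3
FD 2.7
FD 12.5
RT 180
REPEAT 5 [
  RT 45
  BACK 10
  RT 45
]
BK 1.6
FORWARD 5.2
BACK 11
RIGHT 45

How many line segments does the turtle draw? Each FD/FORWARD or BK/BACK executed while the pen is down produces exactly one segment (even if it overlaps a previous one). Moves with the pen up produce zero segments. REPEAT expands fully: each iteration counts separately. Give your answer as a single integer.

Executing turtle program step by step:
Start: pos=(0,0), heading=0, pen down
BK 6.3: (0,0) -> (-6.3,0) [heading=0, draw]
FD 2.7: (-6.3,0) -> (-3.6,0) [heading=0, draw]
FD 12.5: (-3.6,0) -> (8.9,0) [heading=0, draw]
RT 180: heading 0 -> 180
REPEAT 5 [
  -- iteration 1/5 --
  RT 45: heading 180 -> 135
  BK 10: (8.9,0) -> (15.971,-7.071) [heading=135, draw]
  RT 45: heading 135 -> 90
  -- iteration 2/5 --
  RT 45: heading 90 -> 45
  BK 10: (15.971,-7.071) -> (8.9,-14.142) [heading=45, draw]
  RT 45: heading 45 -> 0
  -- iteration 3/5 --
  RT 45: heading 0 -> 315
  BK 10: (8.9,-14.142) -> (1.829,-7.071) [heading=315, draw]
  RT 45: heading 315 -> 270
  -- iteration 4/5 --
  RT 45: heading 270 -> 225
  BK 10: (1.829,-7.071) -> (8.9,0) [heading=225, draw]
  RT 45: heading 225 -> 180
  -- iteration 5/5 --
  RT 45: heading 180 -> 135
  BK 10: (8.9,0) -> (15.971,-7.071) [heading=135, draw]
  RT 45: heading 135 -> 90
]
BK 1.6: (15.971,-7.071) -> (15.971,-8.671) [heading=90, draw]
FD 5.2: (15.971,-8.671) -> (15.971,-3.471) [heading=90, draw]
BK 11: (15.971,-3.471) -> (15.971,-14.471) [heading=90, draw]
RT 45: heading 90 -> 45
Final: pos=(15.971,-14.471), heading=45, 11 segment(s) drawn
Segments drawn: 11

Answer: 11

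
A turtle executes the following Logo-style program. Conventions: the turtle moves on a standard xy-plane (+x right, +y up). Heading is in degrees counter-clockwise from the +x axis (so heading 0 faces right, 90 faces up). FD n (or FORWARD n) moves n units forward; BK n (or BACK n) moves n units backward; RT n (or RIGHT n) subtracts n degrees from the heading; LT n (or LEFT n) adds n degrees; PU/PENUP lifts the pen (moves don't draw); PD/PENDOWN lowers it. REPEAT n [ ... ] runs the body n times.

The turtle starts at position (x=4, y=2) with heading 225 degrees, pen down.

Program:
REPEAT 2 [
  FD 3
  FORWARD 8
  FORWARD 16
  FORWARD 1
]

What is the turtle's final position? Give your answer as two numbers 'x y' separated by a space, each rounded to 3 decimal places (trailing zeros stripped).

Answer: -35.598 -37.598

Derivation:
Executing turtle program step by step:
Start: pos=(4,2), heading=225, pen down
REPEAT 2 [
  -- iteration 1/2 --
  FD 3: (4,2) -> (1.879,-0.121) [heading=225, draw]
  FD 8: (1.879,-0.121) -> (-3.778,-5.778) [heading=225, draw]
  FD 16: (-3.778,-5.778) -> (-15.092,-17.092) [heading=225, draw]
  FD 1: (-15.092,-17.092) -> (-15.799,-17.799) [heading=225, draw]
  -- iteration 2/2 --
  FD 3: (-15.799,-17.799) -> (-17.92,-19.92) [heading=225, draw]
  FD 8: (-17.92,-19.92) -> (-23.577,-25.577) [heading=225, draw]
  FD 16: (-23.577,-25.577) -> (-34.891,-36.891) [heading=225, draw]
  FD 1: (-34.891,-36.891) -> (-35.598,-37.598) [heading=225, draw]
]
Final: pos=(-35.598,-37.598), heading=225, 8 segment(s) drawn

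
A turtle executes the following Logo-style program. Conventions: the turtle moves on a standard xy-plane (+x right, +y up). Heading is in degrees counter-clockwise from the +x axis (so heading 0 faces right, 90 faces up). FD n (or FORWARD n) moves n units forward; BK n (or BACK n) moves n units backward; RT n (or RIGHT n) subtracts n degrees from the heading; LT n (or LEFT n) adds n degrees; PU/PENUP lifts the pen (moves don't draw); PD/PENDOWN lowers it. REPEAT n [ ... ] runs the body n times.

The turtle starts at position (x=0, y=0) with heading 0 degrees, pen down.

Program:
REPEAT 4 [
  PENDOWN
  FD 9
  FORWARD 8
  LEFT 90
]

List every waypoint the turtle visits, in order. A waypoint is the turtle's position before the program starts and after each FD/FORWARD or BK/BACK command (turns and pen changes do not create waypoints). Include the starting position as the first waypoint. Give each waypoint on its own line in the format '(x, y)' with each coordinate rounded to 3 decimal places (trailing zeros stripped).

Answer: (0, 0)
(9, 0)
(17, 0)
(17, 9)
(17, 17)
(8, 17)
(0, 17)
(0, 8)
(0, 0)

Derivation:
Executing turtle program step by step:
Start: pos=(0,0), heading=0, pen down
REPEAT 4 [
  -- iteration 1/4 --
  PD: pen down
  FD 9: (0,0) -> (9,0) [heading=0, draw]
  FD 8: (9,0) -> (17,0) [heading=0, draw]
  LT 90: heading 0 -> 90
  -- iteration 2/4 --
  PD: pen down
  FD 9: (17,0) -> (17,9) [heading=90, draw]
  FD 8: (17,9) -> (17,17) [heading=90, draw]
  LT 90: heading 90 -> 180
  -- iteration 3/4 --
  PD: pen down
  FD 9: (17,17) -> (8,17) [heading=180, draw]
  FD 8: (8,17) -> (0,17) [heading=180, draw]
  LT 90: heading 180 -> 270
  -- iteration 4/4 --
  PD: pen down
  FD 9: (0,17) -> (0,8) [heading=270, draw]
  FD 8: (0,8) -> (0,0) [heading=270, draw]
  LT 90: heading 270 -> 0
]
Final: pos=(0,0), heading=0, 8 segment(s) drawn
Waypoints (9 total):
(0, 0)
(9, 0)
(17, 0)
(17, 9)
(17, 17)
(8, 17)
(0, 17)
(0, 8)
(0, 0)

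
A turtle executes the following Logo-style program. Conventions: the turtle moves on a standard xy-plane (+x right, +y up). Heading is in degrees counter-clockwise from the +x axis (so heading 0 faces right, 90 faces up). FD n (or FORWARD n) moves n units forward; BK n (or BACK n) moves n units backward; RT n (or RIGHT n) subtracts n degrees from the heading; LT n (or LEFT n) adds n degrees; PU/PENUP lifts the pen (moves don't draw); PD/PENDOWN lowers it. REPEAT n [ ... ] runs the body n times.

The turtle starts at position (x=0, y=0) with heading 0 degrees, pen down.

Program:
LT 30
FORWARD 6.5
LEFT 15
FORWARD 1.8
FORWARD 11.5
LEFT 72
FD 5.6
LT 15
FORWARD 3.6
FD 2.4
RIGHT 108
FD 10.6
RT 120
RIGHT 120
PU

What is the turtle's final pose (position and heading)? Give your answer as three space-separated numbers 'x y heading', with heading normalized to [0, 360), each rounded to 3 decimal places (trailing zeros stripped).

Executing turtle program step by step:
Start: pos=(0,0), heading=0, pen down
LT 30: heading 0 -> 30
FD 6.5: (0,0) -> (5.629,3.25) [heading=30, draw]
LT 15: heading 30 -> 45
FD 1.8: (5.629,3.25) -> (6.902,4.523) [heading=45, draw]
FD 11.5: (6.902,4.523) -> (15.034,12.655) [heading=45, draw]
LT 72: heading 45 -> 117
FD 5.6: (15.034,12.655) -> (12.491,17.644) [heading=117, draw]
LT 15: heading 117 -> 132
FD 3.6: (12.491,17.644) -> (10.082,20.319) [heading=132, draw]
FD 2.4: (10.082,20.319) -> (8.477,22.103) [heading=132, draw]
RT 108: heading 132 -> 24
FD 10.6: (8.477,22.103) -> (18.16,26.414) [heading=24, draw]
RT 120: heading 24 -> 264
RT 120: heading 264 -> 144
PU: pen up
Final: pos=(18.16,26.414), heading=144, 7 segment(s) drawn

Answer: 18.16 26.414 144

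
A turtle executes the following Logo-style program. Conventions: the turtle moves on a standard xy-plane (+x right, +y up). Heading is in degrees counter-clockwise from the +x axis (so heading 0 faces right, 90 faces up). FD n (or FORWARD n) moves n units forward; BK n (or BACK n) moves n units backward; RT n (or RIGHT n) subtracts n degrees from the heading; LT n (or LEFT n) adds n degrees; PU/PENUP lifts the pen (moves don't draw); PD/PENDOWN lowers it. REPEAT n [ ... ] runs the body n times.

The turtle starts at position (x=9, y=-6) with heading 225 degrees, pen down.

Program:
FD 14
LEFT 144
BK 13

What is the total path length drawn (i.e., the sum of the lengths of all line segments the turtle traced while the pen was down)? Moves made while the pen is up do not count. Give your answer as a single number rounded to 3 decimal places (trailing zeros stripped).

Executing turtle program step by step:
Start: pos=(9,-6), heading=225, pen down
FD 14: (9,-6) -> (-0.899,-15.899) [heading=225, draw]
LT 144: heading 225 -> 9
BK 13: (-0.899,-15.899) -> (-13.739,-17.933) [heading=9, draw]
Final: pos=(-13.739,-17.933), heading=9, 2 segment(s) drawn

Segment lengths:
  seg 1: (9,-6) -> (-0.899,-15.899), length = 14
  seg 2: (-0.899,-15.899) -> (-13.739,-17.933), length = 13
Total = 27

Answer: 27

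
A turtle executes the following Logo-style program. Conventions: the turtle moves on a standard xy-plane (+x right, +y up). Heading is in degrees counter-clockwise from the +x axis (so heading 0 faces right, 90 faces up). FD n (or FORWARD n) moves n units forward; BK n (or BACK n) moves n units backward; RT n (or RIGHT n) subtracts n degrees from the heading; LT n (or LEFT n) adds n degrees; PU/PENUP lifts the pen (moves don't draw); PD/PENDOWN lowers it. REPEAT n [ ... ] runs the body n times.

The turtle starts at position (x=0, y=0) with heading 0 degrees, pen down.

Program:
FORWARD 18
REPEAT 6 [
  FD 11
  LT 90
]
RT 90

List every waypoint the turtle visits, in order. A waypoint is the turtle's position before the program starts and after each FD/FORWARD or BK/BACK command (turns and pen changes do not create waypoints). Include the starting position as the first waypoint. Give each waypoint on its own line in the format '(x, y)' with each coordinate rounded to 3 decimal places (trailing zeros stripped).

Answer: (0, 0)
(18, 0)
(29, 0)
(29, 11)
(18, 11)
(18, 0)
(29, 0)
(29, 11)

Derivation:
Executing turtle program step by step:
Start: pos=(0,0), heading=0, pen down
FD 18: (0,0) -> (18,0) [heading=0, draw]
REPEAT 6 [
  -- iteration 1/6 --
  FD 11: (18,0) -> (29,0) [heading=0, draw]
  LT 90: heading 0 -> 90
  -- iteration 2/6 --
  FD 11: (29,0) -> (29,11) [heading=90, draw]
  LT 90: heading 90 -> 180
  -- iteration 3/6 --
  FD 11: (29,11) -> (18,11) [heading=180, draw]
  LT 90: heading 180 -> 270
  -- iteration 4/6 --
  FD 11: (18,11) -> (18,0) [heading=270, draw]
  LT 90: heading 270 -> 0
  -- iteration 5/6 --
  FD 11: (18,0) -> (29,0) [heading=0, draw]
  LT 90: heading 0 -> 90
  -- iteration 6/6 --
  FD 11: (29,0) -> (29,11) [heading=90, draw]
  LT 90: heading 90 -> 180
]
RT 90: heading 180 -> 90
Final: pos=(29,11), heading=90, 7 segment(s) drawn
Waypoints (8 total):
(0, 0)
(18, 0)
(29, 0)
(29, 11)
(18, 11)
(18, 0)
(29, 0)
(29, 11)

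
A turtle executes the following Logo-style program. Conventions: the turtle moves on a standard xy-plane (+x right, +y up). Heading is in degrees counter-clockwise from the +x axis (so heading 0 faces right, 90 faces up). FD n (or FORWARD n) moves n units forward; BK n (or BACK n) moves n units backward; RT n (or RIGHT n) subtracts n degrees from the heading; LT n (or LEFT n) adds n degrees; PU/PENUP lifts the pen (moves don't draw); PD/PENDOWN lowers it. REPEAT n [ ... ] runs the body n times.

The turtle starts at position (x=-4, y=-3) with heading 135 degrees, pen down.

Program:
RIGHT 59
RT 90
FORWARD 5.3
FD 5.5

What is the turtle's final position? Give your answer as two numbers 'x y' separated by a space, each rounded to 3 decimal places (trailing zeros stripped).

Answer: 6.479 -5.613

Derivation:
Executing turtle program step by step:
Start: pos=(-4,-3), heading=135, pen down
RT 59: heading 135 -> 76
RT 90: heading 76 -> 346
FD 5.3: (-4,-3) -> (1.143,-4.282) [heading=346, draw]
FD 5.5: (1.143,-4.282) -> (6.479,-5.613) [heading=346, draw]
Final: pos=(6.479,-5.613), heading=346, 2 segment(s) drawn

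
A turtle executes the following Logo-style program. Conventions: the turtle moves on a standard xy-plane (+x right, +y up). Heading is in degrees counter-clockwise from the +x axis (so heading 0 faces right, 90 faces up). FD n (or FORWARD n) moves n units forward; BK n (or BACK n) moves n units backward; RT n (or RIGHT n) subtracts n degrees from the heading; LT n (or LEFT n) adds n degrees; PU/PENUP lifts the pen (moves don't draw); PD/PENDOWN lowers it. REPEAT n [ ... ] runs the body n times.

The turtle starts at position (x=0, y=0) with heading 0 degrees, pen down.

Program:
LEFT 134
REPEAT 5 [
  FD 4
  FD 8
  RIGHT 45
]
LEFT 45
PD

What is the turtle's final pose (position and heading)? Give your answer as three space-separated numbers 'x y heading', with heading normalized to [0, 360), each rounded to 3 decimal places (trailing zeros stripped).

Executing turtle program step by step:
Start: pos=(0,0), heading=0, pen down
LT 134: heading 0 -> 134
REPEAT 5 [
  -- iteration 1/5 --
  FD 4: (0,0) -> (-2.779,2.877) [heading=134, draw]
  FD 8: (-2.779,2.877) -> (-8.336,8.632) [heading=134, draw]
  RT 45: heading 134 -> 89
  -- iteration 2/5 --
  FD 4: (-8.336,8.632) -> (-8.266,12.631) [heading=89, draw]
  FD 8: (-8.266,12.631) -> (-8.126,20.63) [heading=89, draw]
  RT 45: heading 89 -> 44
  -- iteration 3/5 --
  FD 4: (-8.126,20.63) -> (-5.249,23.409) [heading=44, draw]
  FD 8: (-5.249,23.409) -> (0.506,28.966) [heading=44, draw]
  RT 45: heading 44 -> 359
  -- iteration 4/5 --
  FD 4: (0.506,28.966) -> (4.505,28.896) [heading=359, draw]
  FD 8: (4.505,28.896) -> (12.504,28.757) [heading=359, draw]
  RT 45: heading 359 -> 314
  -- iteration 5/5 --
  FD 4: (12.504,28.757) -> (15.282,25.879) [heading=314, draw]
  FD 8: (15.282,25.879) -> (20.84,20.125) [heading=314, draw]
  RT 45: heading 314 -> 269
]
LT 45: heading 269 -> 314
PD: pen down
Final: pos=(20.84,20.125), heading=314, 10 segment(s) drawn

Answer: 20.84 20.125 314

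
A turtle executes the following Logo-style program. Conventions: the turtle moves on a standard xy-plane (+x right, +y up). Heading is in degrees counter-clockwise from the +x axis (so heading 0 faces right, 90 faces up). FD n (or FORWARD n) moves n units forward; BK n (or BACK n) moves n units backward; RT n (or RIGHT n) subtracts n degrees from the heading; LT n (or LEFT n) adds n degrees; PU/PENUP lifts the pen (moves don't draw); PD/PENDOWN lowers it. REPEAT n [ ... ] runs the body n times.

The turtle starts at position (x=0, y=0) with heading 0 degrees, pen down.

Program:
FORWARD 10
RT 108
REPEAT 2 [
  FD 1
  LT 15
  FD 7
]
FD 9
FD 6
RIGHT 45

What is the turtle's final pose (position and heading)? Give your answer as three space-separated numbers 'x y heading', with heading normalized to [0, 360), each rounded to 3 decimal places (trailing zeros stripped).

Executing turtle program step by step:
Start: pos=(0,0), heading=0, pen down
FD 10: (0,0) -> (10,0) [heading=0, draw]
RT 108: heading 0 -> 252
REPEAT 2 [
  -- iteration 1/2 --
  FD 1: (10,0) -> (9.691,-0.951) [heading=252, draw]
  LT 15: heading 252 -> 267
  FD 7: (9.691,-0.951) -> (9.325,-7.941) [heading=267, draw]
  -- iteration 2/2 --
  FD 1: (9.325,-7.941) -> (9.272,-8.94) [heading=267, draw]
  LT 15: heading 267 -> 282
  FD 7: (9.272,-8.94) -> (10.728,-15.787) [heading=282, draw]
]
FD 9: (10.728,-15.787) -> (12.599,-24.59) [heading=282, draw]
FD 6: (12.599,-24.59) -> (13.846,-30.459) [heading=282, draw]
RT 45: heading 282 -> 237
Final: pos=(13.846,-30.459), heading=237, 7 segment(s) drawn

Answer: 13.846 -30.459 237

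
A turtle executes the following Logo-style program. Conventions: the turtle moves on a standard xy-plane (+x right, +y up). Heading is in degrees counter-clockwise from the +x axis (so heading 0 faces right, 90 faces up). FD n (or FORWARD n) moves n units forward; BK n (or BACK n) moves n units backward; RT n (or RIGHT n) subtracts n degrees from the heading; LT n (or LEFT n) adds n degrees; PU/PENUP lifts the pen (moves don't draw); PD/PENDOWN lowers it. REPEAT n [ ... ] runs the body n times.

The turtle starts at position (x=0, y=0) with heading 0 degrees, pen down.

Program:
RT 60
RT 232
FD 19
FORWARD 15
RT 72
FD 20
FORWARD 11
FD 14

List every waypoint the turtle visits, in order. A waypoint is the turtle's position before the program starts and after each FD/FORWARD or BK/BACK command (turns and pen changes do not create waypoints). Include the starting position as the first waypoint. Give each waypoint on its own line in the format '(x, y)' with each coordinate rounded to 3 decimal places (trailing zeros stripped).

Answer: (0, 0)
(7.118, 17.616)
(12.737, 31.524)
(32.688, 30.129)
(43.661, 29.362)
(57.627, 28.385)

Derivation:
Executing turtle program step by step:
Start: pos=(0,0), heading=0, pen down
RT 60: heading 0 -> 300
RT 232: heading 300 -> 68
FD 19: (0,0) -> (7.118,17.616) [heading=68, draw]
FD 15: (7.118,17.616) -> (12.737,31.524) [heading=68, draw]
RT 72: heading 68 -> 356
FD 20: (12.737,31.524) -> (32.688,30.129) [heading=356, draw]
FD 11: (32.688,30.129) -> (43.661,29.362) [heading=356, draw]
FD 14: (43.661,29.362) -> (57.627,28.385) [heading=356, draw]
Final: pos=(57.627,28.385), heading=356, 5 segment(s) drawn
Waypoints (6 total):
(0, 0)
(7.118, 17.616)
(12.737, 31.524)
(32.688, 30.129)
(43.661, 29.362)
(57.627, 28.385)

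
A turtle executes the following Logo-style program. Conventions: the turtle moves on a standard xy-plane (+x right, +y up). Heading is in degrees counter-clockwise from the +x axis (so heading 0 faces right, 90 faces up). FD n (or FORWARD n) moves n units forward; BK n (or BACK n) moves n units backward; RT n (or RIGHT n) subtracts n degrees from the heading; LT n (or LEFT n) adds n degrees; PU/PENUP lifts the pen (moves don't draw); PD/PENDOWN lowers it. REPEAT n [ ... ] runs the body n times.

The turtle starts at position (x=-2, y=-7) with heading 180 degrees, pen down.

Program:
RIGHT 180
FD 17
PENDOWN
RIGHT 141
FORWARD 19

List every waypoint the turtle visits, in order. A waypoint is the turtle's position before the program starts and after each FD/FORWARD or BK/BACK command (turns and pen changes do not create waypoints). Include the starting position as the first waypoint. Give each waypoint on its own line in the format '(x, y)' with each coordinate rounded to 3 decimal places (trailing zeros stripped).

Answer: (-2, -7)
(15, -7)
(0.234, -18.957)

Derivation:
Executing turtle program step by step:
Start: pos=(-2,-7), heading=180, pen down
RT 180: heading 180 -> 0
FD 17: (-2,-7) -> (15,-7) [heading=0, draw]
PD: pen down
RT 141: heading 0 -> 219
FD 19: (15,-7) -> (0.234,-18.957) [heading=219, draw]
Final: pos=(0.234,-18.957), heading=219, 2 segment(s) drawn
Waypoints (3 total):
(-2, -7)
(15, -7)
(0.234, -18.957)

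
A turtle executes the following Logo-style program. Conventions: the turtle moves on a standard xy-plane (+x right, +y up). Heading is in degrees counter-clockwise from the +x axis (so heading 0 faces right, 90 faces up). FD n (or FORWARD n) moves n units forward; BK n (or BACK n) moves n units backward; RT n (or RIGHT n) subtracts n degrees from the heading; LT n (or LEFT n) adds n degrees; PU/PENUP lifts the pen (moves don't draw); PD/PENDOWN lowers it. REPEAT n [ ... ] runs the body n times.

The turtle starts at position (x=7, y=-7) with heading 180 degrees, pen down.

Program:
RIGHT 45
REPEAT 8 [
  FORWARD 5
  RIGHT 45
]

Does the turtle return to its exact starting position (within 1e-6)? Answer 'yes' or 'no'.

Answer: yes

Derivation:
Executing turtle program step by step:
Start: pos=(7,-7), heading=180, pen down
RT 45: heading 180 -> 135
REPEAT 8 [
  -- iteration 1/8 --
  FD 5: (7,-7) -> (3.464,-3.464) [heading=135, draw]
  RT 45: heading 135 -> 90
  -- iteration 2/8 --
  FD 5: (3.464,-3.464) -> (3.464,1.536) [heading=90, draw]
  RT 45: heading 90 -> 45
  -- iteration 3/8 --
  FD 5: (3.464,1.536) -> (7,5.071) [heading=45, draw]
  RT 45: heading 45 -> 0
  -- iteration 4/8 --
  FD 5: (7,5.071) -> (12,5.071) [heading=0, draw]
  RT 45: heading 0 -> 315
  -- iteration 5/8 --
  FD 5: (12,5.071) -> (15.536,1.536) [heading=315, draw]
  RT 45: heading 315 -> 270
  -- iteration 6/8 --
  FD 5: (15.536,1.536) -> (15.536,-3.464) [heading=270, draw]
  RT 45: heading 270 -> 225
  -- iteration 7/8 --
  FD 5: (15.536,-3.464) -> (12,-7) [heading=225, draw]
  RT 45: heading 225 -> 180
  -- iteration 8/8 --
  FD 5: (12,-7) -> (7,-7) [heading=180, draw]
  RT 45: heading 180 -> 135
]
Final: pos=(7,-7), heading=135, 8 segment(s) drawn

Start position: (7, -7)
Final position: (7, -7)
Distance = 0; < 1e-6 -> CLOSED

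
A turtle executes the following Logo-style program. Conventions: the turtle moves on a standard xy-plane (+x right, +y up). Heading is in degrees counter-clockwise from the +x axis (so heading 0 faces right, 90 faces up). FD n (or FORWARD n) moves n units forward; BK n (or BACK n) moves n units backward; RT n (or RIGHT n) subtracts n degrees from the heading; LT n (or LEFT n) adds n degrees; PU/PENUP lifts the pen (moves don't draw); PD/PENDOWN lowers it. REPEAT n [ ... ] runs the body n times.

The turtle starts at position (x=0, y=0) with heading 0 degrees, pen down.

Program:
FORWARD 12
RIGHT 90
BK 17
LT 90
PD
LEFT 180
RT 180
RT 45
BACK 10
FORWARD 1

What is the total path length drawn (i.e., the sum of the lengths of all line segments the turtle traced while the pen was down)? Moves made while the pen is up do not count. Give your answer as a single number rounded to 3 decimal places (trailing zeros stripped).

Executing turtle program step by step:
Start: pos=(0,0), heading=0, pen down
FD 12: (0,0) -> (12,0) [heading=0, draw]
RT 90: heading 0 -> 270
BK 17: (12,0) -> (12,17) [heading=270, draw]
LT 90: heading 270 -> 0
PD: pen down
LT 180: heading 0 -> 180
RT 180: heading 180 -> 0
RT 45: heading 0 -> 315
BK 10: (12,17) -> (4.929,24.071) [heading=315, draw]
FD 1: (4.929,24.071) -> (5.636,23.364) [heading=315, draw]
Final: pos=(5.636,23.364), heading=315, 4 segment(s) drawn

Segment lengths:
  seg 1: (0,0) -> (12,0), length = 12
  seg 2: (12,0) -> (12,17), length = 17
  seg 3: (12,17) -> (4.929,24.071), length = 10
  seg 4: (4.929,24.071) -> (5.636,23.364), length = 1
Total = 40

Answer: 40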